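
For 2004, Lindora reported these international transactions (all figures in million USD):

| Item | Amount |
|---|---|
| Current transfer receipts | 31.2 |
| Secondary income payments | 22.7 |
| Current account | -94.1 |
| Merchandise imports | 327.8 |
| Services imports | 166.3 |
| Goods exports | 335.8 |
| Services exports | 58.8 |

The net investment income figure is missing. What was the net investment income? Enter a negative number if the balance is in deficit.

Current account = goods balance + services balance + net primary income + net secondary income
Sum of the known components = -91.0
Net investment income = CA - (known components) = -94.1 - (-91.0) = -3.1

-3.1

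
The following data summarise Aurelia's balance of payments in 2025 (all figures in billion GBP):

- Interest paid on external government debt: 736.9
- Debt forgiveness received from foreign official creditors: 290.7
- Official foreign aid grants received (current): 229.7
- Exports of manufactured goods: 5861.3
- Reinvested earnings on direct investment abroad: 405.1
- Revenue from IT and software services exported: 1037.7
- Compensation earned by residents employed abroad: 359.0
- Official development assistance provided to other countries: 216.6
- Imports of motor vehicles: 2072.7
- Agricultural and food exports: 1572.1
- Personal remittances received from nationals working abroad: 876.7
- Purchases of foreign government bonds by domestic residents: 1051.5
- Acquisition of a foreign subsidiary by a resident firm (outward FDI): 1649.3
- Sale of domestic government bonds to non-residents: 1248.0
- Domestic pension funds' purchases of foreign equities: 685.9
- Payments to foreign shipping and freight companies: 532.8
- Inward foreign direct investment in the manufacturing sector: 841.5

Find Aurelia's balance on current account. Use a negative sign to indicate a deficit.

6782.6

Goods: 1572.1 - 2072.7 + 5861.3 = 5360.7
Services: 1037.7 - 532.8 = 504.9
Primary income: -736.9 + 359.0 + 405.1 = 27.2
Secondary income: -216.6 + 876.7 + 229.7 = 889.8
Current account = 5360.7 + 504.9 + 27.2 + 889.8 = 6782.6
(Excluded from the current account — capital account: debt forgiveness received from foreign official creditors 290.7; financial account: purchases of foreign government bonds by domestic residents 1051.5, acquisition of a foreign subsidiary by a resident firm (outward FDI) 1649.3, sale of domestic government bonds to non-residents 1248.0, domestic pension funds' purchases of foreign equities 685.9, inward foreign direct investment in the manufacturing sector 841.5.)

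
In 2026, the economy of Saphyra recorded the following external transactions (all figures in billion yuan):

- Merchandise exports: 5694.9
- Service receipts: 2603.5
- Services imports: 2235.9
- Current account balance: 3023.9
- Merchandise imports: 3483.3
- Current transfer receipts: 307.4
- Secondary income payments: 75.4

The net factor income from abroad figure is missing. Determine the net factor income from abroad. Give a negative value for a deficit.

Current account = goods balance + services balance + net primary income + net secondary income
Sum of the known components = 2811.2
Net factor income from abroad = CA - (known components) = 3023.9 - 2811.2 = 212.7

212.7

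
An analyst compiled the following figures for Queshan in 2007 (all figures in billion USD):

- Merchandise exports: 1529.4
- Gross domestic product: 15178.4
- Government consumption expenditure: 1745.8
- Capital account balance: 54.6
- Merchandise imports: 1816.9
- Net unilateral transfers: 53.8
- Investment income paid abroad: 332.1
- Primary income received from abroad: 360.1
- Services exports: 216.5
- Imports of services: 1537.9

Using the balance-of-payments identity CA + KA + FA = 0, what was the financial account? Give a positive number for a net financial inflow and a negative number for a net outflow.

Goods balance = 1529.4 - 1816.9 = -287.5
Services balance = 216.5 - 1537.9 = -1321.4
Trade balance (goods + services) = -287.5 + (-1321.4) = -1608.9
Net primary income = 360.1 - 332.1 = 28.0
Net secondary income = 53.8
Current account = -1608.9 + 28.0 + 53.8 = -1527.1
Financial account = -(-1527.1 + 54.6) = 1472.5

1472.5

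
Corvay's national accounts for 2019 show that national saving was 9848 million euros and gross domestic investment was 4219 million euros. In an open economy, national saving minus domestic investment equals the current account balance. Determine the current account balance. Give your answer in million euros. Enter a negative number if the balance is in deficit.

CA = S - I = 9848 - 4219 = 5629

5629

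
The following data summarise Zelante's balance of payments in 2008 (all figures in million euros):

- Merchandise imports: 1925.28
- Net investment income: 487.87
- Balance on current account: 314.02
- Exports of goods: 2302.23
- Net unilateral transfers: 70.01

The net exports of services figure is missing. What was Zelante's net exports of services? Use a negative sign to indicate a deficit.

Current account = goods balance + services balance + net primary income + net secondary income
Sum of the known components = 934.83
Net exports of services = CA - (known components) = 314.02 - 934.83 = -620.81

-620.81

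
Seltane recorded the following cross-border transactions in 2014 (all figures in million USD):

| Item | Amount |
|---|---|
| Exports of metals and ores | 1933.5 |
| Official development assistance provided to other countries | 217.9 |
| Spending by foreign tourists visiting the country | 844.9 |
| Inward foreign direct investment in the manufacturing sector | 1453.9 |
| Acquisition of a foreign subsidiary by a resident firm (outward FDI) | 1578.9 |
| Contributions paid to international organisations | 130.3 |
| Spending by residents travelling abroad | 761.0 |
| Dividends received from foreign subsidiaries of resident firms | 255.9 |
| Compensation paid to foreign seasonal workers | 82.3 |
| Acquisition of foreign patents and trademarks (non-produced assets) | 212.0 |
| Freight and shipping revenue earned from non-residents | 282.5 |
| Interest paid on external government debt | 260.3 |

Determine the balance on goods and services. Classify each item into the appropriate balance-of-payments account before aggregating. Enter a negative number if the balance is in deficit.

2299.9

Goods: 1933.5
Services: 844.9 + 282.5 - 761.0 = 366.4
Trade balance = 1933.5 + 366.4 = 2299.9
(Excluded from the trade balance — secondary income: official development assistance provided to other countries 217.9, contributions paid to international organisations 130.3; financial account: inward foreign direct investment in the manufacturing sector 1453.9, acquisition of a foreign subsidiary by a resident firm (outward FDI) 1578.9; primary income: dividends received from foreign subsidiaries of resident firms 255.9, compensation paid to foreign seasonal workers 82.3, interest paid on external government debt 260.3; capital account: acquisition of foreign patents and trademarks (non-produced assets) 212.0.)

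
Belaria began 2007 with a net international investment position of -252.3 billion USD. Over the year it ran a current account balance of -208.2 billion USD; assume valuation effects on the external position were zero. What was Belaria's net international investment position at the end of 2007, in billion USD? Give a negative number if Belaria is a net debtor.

With no valuation effects, change in NIIP = current account = -208.2
End-of-year NIIP = -252.3 + (-208.2) = -460.5

-460.5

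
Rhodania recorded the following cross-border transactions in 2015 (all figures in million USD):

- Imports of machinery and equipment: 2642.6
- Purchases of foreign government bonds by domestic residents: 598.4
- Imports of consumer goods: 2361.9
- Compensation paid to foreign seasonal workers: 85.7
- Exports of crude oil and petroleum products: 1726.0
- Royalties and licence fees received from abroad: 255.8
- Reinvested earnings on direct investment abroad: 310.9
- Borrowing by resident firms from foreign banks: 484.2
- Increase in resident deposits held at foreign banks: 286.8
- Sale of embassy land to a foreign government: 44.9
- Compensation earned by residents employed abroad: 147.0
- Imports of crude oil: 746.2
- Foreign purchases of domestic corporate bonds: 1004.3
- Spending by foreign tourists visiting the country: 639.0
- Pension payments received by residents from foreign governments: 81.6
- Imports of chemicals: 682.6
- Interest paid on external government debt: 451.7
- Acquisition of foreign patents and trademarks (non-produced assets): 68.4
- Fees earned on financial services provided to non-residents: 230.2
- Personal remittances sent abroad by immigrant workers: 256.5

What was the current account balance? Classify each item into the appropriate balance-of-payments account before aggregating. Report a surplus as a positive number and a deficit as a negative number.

Goods: -682.6 - 746.2 - 2642.6 - 2361.9 + 1726.0 = -4707.3
Services: 230.2 + 255.8 + 639.0 = 1125.0
Primary income: 310.9 - 451.7 + 147.0 - 85.7 = -79.5
Secondary income: 81.6 - 256.5 = -174.9
Current account = (-4707.3) + 1125.0 + (-79.5) + (-174.9) = -3836.7
(Excluded from the current account — financial account: purchases of foreign government bonds by domestic residents 598.4, borrowing by resident firms from foreign banks 484.2, increase in resident deposits held at foreign banks 286.8, foreign purchases of domestic corporate bonds 1004.3; capital account: sale of embassy land to a foreign government 44.9, acquisition of foreign patents and trademarks (non-produced assets) 68.4.)

-3836.7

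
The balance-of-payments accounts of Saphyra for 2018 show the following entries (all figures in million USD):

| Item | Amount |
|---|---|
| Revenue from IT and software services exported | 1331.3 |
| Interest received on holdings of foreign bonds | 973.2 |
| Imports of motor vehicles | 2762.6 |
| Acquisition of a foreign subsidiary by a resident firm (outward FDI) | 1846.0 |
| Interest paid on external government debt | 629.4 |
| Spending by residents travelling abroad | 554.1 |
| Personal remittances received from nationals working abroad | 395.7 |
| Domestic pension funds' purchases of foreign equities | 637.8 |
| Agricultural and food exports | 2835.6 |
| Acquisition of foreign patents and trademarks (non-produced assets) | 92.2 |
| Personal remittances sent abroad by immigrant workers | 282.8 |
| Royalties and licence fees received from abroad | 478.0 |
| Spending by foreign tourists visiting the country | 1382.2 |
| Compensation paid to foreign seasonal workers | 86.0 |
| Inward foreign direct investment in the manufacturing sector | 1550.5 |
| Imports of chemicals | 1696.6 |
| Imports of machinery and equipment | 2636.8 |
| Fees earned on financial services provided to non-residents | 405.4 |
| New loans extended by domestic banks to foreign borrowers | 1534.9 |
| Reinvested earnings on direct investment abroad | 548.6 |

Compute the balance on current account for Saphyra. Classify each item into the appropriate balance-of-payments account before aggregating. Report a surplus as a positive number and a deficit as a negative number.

Goods: -2762.6 - 2636.8 + 2835.6 - 1696.6 = -4260.4
Services: 1382.2 + 405.4 + 478.0 + 1331.3 - 554.1 = 3042.8
Primary income: 973.2 - 629.4 - 86.0 + 548.6 = 806.4
Secondary income: -282.8 + 395.7 = 112.9
Current account = (-4260.4) + 3042.8 + 806.4 + 112.9 = -298.3
(Excluded from the current account — financial account: acquisition of a foreign subsidiary by a resident firm (outward FDI) 1846.0, domestic pension funds' purchases of foreign equities 637.8, inward foreign direct investment in the manufacturing sector 1550.5, new loans extended by domestic banks to foreign borrowers 1534.9; capital account: acquisition of foreign patents and trademarks (non-produced assets) 92.2.)

-298.3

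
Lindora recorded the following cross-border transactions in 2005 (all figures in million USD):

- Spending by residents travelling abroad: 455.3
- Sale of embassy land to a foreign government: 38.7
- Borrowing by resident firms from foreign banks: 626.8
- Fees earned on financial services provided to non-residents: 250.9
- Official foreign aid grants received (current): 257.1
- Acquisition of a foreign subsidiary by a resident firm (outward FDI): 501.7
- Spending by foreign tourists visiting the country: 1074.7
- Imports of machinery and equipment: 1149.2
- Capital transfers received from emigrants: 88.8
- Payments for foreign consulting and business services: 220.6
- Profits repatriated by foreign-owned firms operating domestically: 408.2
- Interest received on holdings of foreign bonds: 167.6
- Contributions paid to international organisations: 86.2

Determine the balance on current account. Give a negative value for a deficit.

-569.2

Goods: -1149.2
Services: 250.9 - 455.3 - 220.6 + 1074.7 = 649.7
Primary income: -408.2 + 167.6 = -240.6
Secondary income: -86.2 + 257.1 = 170.9
Current account = (-1149.2) + 649.7 + (-240.6) + 170.9 = -569.2
(Excluded from the current account — capital account: sale of embassy land to a foreign government 38.7, capital transfers received from emigrants 88.8; financial account: borrowing by resident firms from foreign banks 626.8, acquisition of a foreign subsidiary by a resident firm (outward FDI) 501.7.)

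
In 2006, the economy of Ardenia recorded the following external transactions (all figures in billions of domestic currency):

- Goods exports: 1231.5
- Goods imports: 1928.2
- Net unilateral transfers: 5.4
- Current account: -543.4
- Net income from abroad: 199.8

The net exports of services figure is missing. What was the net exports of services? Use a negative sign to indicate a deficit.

Current account = goods balance + services balance + net primary income + net secondary income
Sum of the known components = -491.5
Net exports of services = CA - (known components) = -543.4 - (-491.5) = -51.9

-51.9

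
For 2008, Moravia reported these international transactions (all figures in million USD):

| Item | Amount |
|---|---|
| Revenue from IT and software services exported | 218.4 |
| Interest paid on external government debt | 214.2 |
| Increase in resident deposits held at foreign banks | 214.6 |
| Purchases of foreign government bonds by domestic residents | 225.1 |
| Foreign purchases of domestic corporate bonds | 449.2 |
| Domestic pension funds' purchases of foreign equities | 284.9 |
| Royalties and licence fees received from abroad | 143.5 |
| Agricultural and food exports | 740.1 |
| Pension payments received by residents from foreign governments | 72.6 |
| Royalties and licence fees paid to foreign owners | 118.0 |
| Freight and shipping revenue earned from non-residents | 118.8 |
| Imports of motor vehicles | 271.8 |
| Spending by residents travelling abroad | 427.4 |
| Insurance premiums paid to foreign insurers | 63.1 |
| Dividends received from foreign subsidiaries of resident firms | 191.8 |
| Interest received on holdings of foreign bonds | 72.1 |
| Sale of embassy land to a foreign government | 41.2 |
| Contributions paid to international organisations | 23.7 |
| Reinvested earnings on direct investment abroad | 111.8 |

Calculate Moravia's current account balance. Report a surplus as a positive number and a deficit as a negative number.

Goods: 740.1 - 271.8 = 468.3
Services: 143.5 - 427.4 - 118.0 + 218.4 + 118.8 - 63.1 = -127.8
Primary income: 191.8 + 111.8 + 72.1 - 214.2 = 161.5
Secondary income: -23.7 + 72.6 = 48.9
Current account = 468.3 + (-127.8) + 161.5 + 48.9 = 550.9
(Excluded from the current account — financial account: increase in resident deposits held at foreign banks 214.6, purchases of foreign government bonds by domestic residents 225.1, foreign purchases of domestic corporate bonds 449.2, domestic pension funds' purchases of foreign equities 284.9; capital account: sale of embassy land to a foreign government 41.2.)

550.9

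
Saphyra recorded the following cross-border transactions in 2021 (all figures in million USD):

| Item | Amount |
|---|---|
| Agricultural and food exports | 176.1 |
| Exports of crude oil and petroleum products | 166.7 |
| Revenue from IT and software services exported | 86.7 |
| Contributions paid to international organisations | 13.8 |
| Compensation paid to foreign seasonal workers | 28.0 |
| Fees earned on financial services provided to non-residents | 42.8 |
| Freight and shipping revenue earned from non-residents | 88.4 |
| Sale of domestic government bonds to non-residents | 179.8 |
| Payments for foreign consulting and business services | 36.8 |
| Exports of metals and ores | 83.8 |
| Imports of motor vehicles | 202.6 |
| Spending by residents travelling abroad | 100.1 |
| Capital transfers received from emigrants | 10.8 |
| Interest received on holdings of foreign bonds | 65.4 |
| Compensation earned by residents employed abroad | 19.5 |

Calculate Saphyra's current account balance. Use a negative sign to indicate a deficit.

Goods: -202.6 + 176.1 + 83.8 + 166.7 = 224.0
Services: -100.1 - 36.8 + 88.4 + 42.8 + 86.7 = 81.0
Primary income: -28.0 + 65.4 + 19.5 = 56.9
Secondary income: -13.8
Current account = 224.0 + 81.0 + 56.9 + (-13.8) = 348.1
(Excluded from the current account — financial account: sale of domestic government bonds to non-residents 179.8; capital account: capital transfers received from emigrants 10.8.)

348.1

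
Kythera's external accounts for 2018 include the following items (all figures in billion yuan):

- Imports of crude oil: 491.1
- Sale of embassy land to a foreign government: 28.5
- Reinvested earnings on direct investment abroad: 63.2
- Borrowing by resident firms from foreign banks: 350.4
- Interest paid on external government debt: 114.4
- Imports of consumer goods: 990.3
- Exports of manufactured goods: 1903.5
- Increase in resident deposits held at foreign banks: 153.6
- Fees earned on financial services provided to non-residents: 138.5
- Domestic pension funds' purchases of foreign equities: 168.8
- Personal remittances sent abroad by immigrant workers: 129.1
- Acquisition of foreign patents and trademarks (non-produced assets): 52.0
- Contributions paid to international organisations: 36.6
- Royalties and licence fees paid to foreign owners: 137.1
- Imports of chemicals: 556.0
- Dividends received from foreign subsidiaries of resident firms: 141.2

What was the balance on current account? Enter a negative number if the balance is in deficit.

-208.2

Goods: -491.1 - 556.0 + 1903.5 - 990.3 = -133.9
Services: -137.1 + 138.5 = 1.4
Primary income: 141.2 - 114.4 + 63.2 = 90.0
Secondary income: -129.1 - 36.6 = -165.7
Current account = (-133.9) + 1.4 + 90.0 + (-165.7) = -208.2
(Excluded from the current account — capital account: sale of embassy land to a foreign government 28.5, acquisition of foreign patents and trademarks (non-produced assets) 52.0; financial account: borrowing by resident firms from foreign banks 350.4, increase in resident deposits held at foreign banks 153.6, domestic pension funds' purchases of foreign equities 168.8.)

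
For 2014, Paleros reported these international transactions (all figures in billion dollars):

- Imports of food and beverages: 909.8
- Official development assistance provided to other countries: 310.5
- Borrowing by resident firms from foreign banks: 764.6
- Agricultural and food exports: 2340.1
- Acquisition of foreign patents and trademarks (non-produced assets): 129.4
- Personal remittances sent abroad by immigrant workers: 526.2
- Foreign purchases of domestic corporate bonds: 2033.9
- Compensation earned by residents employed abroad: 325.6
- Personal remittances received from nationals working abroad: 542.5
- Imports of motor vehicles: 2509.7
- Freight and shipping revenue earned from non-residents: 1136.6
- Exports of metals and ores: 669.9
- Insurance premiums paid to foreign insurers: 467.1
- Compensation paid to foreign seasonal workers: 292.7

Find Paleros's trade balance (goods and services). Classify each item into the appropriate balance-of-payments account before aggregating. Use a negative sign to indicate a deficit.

260.0

Goods: 2340.1 - 2509.7 + 669.9 - 909.8 = -409.5
Services: -467.1 + 1136.6 = 669.5
Trade balance = -409.5 + 669.5 = 260.0
(Excluded from the trade balance — secondary income: official development assistance provided to other countries 310.5, personal remittances sent abroad by immigrant workers 526.2, personal remittances received from nationals working abroad 542.5; financial account: borrowing by resident firms from foreign banks 764.6, foreign purchases of domestic corporate bonds 2033.9; capital account: acquisition of foreign patents and trademarks (non-produced assets) 129.4; primary income: compensation earned by residents employed abroad 325.6, compensation paid to foreign seasonal workers 292.7.)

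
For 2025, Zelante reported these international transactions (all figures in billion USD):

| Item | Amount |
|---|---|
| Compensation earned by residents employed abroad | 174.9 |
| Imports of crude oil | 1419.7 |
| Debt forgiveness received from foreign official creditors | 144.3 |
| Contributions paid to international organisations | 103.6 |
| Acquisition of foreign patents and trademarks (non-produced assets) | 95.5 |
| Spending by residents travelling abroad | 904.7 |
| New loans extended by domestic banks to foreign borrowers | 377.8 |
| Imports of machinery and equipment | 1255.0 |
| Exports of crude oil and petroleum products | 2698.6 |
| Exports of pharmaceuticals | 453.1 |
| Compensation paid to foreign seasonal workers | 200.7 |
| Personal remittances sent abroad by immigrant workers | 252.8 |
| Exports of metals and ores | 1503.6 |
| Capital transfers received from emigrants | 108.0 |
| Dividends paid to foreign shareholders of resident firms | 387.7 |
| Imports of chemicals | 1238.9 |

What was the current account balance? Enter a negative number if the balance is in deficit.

Goods: -1419.7 + 1503.6 + 2698.6 + 453.1 - 1238.9 - 1255.0 = 741.7
Services: -904.7
Primary income: 174.9 - 387.7 - 200.7 = -413.5
Secondary income: -252.8 - 103.6 = -356.4
Current account = 741.7 + (-904.7) + (-413.5) + (-356.4) = -932.9
(Excluded from the current account — capital account: debt forgiveness received from foreign official creditors 144.3, acquisition of foreign patents and trademarks (non-produced assets) 95.5, capital transfers received from emigrants 108.0; financial account: new loans extended by domestic banks to foreign borrowers 377.8.)

-932.9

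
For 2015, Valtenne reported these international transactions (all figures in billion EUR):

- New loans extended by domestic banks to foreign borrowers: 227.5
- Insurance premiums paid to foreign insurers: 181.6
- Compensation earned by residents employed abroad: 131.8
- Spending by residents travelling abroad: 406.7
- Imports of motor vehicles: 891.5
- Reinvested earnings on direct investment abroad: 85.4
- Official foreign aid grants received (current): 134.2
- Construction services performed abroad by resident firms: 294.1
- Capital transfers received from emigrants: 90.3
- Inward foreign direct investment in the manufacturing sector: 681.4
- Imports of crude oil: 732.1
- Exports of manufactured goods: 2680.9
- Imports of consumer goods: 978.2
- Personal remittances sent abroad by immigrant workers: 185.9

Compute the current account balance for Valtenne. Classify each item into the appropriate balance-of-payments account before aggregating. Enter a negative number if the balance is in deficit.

Goods: -978.2 + 2680.9 - 732.1 - 891.5 = 79.1
Services: -406.7 + 294.1 - 181.6 = -294.2
Primary income: 131.8 + 85.4 = 217.2
Secondary income: 134.2 - 185.9 = -51.7
Current account = 79.1 + (-294.2) + 217.2 + (-51.7) = -49.6
(Excluded from the current account — financial account: new loans extended by domestic banks to foreign borrowers 227.5, inward foreign direct investment in the manufacturing sector 681.4; capital account: capital transfers received from emigrants 90.3.)

-49.6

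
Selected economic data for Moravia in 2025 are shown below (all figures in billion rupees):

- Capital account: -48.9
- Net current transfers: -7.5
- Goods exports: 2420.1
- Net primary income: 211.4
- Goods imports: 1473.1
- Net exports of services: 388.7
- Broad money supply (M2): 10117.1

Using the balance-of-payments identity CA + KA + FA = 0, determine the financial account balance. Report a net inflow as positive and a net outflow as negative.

Goods balance = 2420.1 - 1473.1 = 947.0
Services balance = 388.7
Trade balance (goods + services) = 947.0 + 388.7 = 1335.7
Net primary income = 211.4
Net secondary income = -7.5
Current account = 1335.7 + 211.4 + (-7.5) = 1539.6
Financial account = -(1539.6 + (-48.9)) = -1490.7

-1490.7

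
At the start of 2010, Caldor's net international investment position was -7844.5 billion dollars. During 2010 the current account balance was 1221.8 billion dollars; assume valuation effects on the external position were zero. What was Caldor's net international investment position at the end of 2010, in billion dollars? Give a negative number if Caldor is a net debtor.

-6622.7

With no valuation effects, change in NIIP = current account = 1221.8
End-of-year NIIP = -7844.5 + 1221.8 = -6622.7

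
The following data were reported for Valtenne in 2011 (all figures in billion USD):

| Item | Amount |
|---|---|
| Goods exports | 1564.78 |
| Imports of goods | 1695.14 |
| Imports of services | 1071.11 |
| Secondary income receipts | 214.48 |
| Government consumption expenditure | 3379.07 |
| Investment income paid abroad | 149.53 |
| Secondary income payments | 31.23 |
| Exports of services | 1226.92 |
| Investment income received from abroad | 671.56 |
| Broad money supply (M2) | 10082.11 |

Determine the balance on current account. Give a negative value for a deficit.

730.73

Goods balance = 1564.78 - 1695.14 = -130.36
Services balance = 1226.92 - 1071.11 = 155.81
Trade balance (goods + services) = -130.36 + 155.81 = 25.45
Net primary income = 671.56 - 149.53 = 522.03
Net secondary income = 214.48 - 31.23 = 183.25
Current account = 25.45 + 522.03 + 183.25 = 730.73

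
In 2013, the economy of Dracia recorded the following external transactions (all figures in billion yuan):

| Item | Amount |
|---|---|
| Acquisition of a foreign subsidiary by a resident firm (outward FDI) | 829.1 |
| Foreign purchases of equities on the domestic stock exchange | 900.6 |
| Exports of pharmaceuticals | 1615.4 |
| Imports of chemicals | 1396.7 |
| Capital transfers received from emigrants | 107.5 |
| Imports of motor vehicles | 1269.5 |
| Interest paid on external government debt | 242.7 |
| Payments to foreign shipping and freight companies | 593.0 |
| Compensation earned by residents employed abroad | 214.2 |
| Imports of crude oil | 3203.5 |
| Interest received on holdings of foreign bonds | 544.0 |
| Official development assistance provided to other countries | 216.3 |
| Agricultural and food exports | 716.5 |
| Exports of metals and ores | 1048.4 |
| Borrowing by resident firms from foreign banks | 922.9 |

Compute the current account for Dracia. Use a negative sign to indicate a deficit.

Goods: -1269.5 + 1048.4 - 3203.5 + 1615.4 - 1396.7 + 716.5 = -2489.4
Services: -593.0
Primary income: 544.0 + 214.2 - 242.7 = 515.5
Secondary income: -216.3
Current account = (-2489.4) + (-593.0) + 515.5 + (-216.3) = -2783.2
(Excluded from the current account — financial account: acquisition of a foreign subsidiary by a resident firm (outward FDI) 829.1, foreign purchases of equities on the domestic stock exchange 900.6, borrowing by resident firms from foreign banks 922.9; capital account: capital transfers received from emigrants 107.5.)

-2783.2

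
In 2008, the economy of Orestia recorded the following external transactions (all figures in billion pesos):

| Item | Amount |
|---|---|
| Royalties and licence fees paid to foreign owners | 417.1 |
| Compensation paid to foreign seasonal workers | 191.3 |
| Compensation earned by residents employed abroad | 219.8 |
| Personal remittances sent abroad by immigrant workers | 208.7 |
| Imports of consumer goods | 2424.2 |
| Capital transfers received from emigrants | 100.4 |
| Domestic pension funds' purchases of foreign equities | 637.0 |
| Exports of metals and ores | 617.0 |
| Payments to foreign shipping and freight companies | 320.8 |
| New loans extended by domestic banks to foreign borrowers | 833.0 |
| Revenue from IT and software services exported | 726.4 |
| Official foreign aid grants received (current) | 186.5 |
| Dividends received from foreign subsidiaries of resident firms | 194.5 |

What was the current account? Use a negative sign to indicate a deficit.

-1617.9

Goods: -2424.2 + 617.0 = -1807.2
Services: -417.1 - 320.8 + 726.4 = -11.5
Primary income: 219.8 - 191.3 + 194.5 = 223.0
Secondary income: -208.7 + 186.5 = -22.2
Current account = (-1807.2) + (-11.5) + 223.0 + (-22.2) = -1617.9
(Excluded from the current account — capital account: capital transfers received from emigrants 100.4; financial account: domestic pension funds' purchases of foreign equities 637.0, new loans extended by domestic banks to foreign borrowers 833.0.)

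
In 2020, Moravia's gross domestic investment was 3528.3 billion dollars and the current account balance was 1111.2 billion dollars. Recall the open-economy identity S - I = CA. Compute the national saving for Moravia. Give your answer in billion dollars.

4639.5

S = I + CA = 3528.3 + 1111.2 = 4639.5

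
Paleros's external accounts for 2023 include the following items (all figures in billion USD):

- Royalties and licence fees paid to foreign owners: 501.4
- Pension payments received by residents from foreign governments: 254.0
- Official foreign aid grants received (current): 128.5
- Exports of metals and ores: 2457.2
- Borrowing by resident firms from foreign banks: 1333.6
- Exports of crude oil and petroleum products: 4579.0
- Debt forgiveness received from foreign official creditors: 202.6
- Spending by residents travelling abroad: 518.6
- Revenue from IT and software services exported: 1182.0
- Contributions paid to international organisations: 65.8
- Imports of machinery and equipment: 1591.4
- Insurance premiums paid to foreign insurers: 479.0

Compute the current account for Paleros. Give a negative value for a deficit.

Goods: 4579.0 - 1591.4 + 2457.2 = 5444.8
Services: -501.4 - 479.0 - 518.6 + 1182.0 = -317.0
Secondary income: -65.8 + 254.0 + 128.5 = 316.7
Current account = 5444.8 + (-317.0) + 316.7 = 5444.5
(Excluded from the current account — financial account: borrowing by resident firms from foreign banks 1333.6; capital account: debt forgiveness received from foreign official creditors 202.6.)

5444.5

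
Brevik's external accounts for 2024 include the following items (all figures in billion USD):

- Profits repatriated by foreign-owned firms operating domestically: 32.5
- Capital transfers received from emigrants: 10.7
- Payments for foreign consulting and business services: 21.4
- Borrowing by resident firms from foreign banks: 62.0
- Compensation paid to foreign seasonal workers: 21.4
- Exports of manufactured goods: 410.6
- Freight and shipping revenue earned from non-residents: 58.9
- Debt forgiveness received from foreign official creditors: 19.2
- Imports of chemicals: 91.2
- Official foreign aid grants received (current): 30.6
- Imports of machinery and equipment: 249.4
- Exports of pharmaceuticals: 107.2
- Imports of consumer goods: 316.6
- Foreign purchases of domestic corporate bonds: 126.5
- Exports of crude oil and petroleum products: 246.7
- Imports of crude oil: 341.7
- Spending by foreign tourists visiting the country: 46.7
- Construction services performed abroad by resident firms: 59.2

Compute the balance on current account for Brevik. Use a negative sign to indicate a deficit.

Goods: 246.7 + 410.6 - 91.2 + 107.2 - 341.7 - 249.4 - 316.6 = -234.4
Services: 58.9 - 21.4 + 59.2 + 46.7 = 143.4
Primary income: -32.5 - 21.4 = -53.9
Secondary income: 30.6
Current account = (-234.4) + 143.4 + (-53.9) + 30.6 = -114.3
(Excluded from the current account — capital account: capital transfers received from emigrants 10.7, debt forgiveness received from foreign official creditors 19.2; financial account: borrowing by resident firms from foreign banks 62.0, foreign purchases of domestic corporate bonds 126.5.)

-114.3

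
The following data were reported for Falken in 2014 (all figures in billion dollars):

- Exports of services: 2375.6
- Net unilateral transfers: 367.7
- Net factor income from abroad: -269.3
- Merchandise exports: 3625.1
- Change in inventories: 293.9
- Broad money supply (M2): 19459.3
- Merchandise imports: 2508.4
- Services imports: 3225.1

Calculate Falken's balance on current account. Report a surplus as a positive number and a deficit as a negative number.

Goods balance = 3625.1 - 2508.4 = 1116.7
Services balance = 2375.6 - 3225.1 = -849.5
Trade balance (goods + services) = 1116.7 + (-849.5) = 267.2
Net primary income = -269.3
Net secondary income = 367.7
Current account = 267.2 + (-269.3) + 367.7 = 365.6

365.6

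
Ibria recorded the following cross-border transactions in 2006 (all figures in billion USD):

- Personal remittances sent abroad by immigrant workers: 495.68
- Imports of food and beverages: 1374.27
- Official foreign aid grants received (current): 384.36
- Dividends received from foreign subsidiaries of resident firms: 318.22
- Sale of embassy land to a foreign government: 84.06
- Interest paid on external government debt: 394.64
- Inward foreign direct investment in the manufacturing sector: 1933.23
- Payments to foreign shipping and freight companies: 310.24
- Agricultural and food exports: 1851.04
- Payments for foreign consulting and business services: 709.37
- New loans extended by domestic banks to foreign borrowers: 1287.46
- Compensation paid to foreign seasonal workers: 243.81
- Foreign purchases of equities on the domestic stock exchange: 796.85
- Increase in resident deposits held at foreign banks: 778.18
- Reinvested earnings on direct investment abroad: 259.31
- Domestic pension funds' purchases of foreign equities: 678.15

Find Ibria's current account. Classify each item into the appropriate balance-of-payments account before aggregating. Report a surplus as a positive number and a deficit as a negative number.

Goods: 1851.04 - 1374.27 = 476.77
Services: -310.24 - 709.37 = -1019.61
Primary income: 259.31 - 243.81 - 394.64 + 318.22 = -60.92
Secondary income: -495.68 + 384.36 = -111.32
Current account = 476.77 + (-1019.61) + (-60.92) + (-111.32) = -715.08
(Excluded from the current account — capital account: sale of embassy land to a foreign government 84.06; financial account: inward foreign direct investment in the manufacturing sector 1933.23, new loans extended by domestic banks to foreign borrowers 1287.46, foreign purchases of equities on the domestic stock exchange 796.85, increase in resident deposits held at foreign banks 778.18, domestic pension funds' purchases of foreign equities 678.15.)

-715.08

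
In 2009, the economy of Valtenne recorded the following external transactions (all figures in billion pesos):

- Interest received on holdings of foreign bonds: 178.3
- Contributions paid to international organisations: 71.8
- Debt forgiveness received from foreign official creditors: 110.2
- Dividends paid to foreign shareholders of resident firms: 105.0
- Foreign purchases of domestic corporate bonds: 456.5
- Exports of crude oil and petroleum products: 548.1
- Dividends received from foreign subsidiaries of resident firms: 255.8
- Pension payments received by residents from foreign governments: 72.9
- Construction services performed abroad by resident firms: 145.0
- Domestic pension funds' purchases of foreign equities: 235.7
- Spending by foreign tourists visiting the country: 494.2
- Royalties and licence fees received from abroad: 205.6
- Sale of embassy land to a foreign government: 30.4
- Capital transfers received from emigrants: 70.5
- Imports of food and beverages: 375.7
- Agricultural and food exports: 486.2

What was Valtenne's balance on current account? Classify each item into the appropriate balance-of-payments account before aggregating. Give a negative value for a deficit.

Goods: 548.1 - 375.7 + 486.2 = 658.6
Services: 494.2 + 205.6 + 145.0 = 844.8
Primary income: -105.0 + 178.3 + 255.8 = 329.1
Secondary income: -71.8 + 72.9 = 1.1
Current account = 658.6 + 844.8 + 329.1 + 1.1 = 1833.6
(Excluded from the current account — capital account: debt forgiveness received from foreign official creditors 110.2, sale of embassy land to a foreign government 30.4, capital transfers received from emigrants 70.5; financial account: foreign purchases of domestic corporate bonds 456.5, domestic pension funds' purchases of foreign equities 235.7.)

1833.6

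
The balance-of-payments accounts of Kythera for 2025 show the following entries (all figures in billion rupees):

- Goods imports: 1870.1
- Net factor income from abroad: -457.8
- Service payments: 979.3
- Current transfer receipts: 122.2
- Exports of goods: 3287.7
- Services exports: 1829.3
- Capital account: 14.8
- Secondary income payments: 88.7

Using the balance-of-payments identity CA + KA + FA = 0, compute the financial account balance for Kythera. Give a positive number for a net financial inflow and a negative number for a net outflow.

-1858.1

Goods balance = 3287.7 - 1870.1 = 1417.6
Services balance = 1829.3 - 979.3 = 850.0
Trade balance (goods + services) = 1417.6 + 850.0 = 2267.6
Net primary income = -457.8
Net secondary income = 122.2 - 88.7 = 33.5
Current account = 2267.6 + (-457.8) + 33.5 = 1843.3
Financial account = -(1843.3 + 14.8) = -1858.1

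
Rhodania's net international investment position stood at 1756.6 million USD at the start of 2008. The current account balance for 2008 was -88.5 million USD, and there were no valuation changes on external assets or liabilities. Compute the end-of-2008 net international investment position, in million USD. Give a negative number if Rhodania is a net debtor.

1668.1

With no valuation effects, change in NIIP = current account = -88.5
End-of-year NIIP = 1756.6 + (-88.5) = 1668.1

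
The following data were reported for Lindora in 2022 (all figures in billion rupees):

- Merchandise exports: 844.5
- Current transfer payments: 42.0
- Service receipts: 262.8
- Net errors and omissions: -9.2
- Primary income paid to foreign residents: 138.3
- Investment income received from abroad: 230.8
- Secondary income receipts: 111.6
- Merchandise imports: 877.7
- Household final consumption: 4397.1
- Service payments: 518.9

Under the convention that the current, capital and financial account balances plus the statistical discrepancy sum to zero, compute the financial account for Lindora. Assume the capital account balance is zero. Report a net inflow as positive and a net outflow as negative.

136.4

Goods balance = 844.5 - 877.7 = -33.2
Services balance = 262.8 - 518.9 = -256.1
Trade balance (goods + services) = -33.2 + (-256.1) = -289.3
Net primary income = 230.8 - 138.3 = 92.5
Net secondary income = 111.6 - 42.0 = 69.6
Current account = -289.3 + 92.5 + 69.6 = -127.2
Financial account = -(-127.2 + (-9.2)) = 136.4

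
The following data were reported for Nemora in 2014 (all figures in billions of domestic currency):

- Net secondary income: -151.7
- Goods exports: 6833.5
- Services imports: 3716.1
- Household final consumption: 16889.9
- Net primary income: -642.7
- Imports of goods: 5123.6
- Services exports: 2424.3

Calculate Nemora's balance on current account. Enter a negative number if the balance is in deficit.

Goods balance = 6833.5 - 5123.6 = 1709.9
Services balance = 2424.3 - 3716.1 = -1291.8
Trade balance (goods + services) = 1709.9 + (-1291.8) = 418.1
Net primary income = -642.7
Net secondary income = -151.7
Current account = 418.1 + (-642.7) + (-151.7) = -376.3

-376.3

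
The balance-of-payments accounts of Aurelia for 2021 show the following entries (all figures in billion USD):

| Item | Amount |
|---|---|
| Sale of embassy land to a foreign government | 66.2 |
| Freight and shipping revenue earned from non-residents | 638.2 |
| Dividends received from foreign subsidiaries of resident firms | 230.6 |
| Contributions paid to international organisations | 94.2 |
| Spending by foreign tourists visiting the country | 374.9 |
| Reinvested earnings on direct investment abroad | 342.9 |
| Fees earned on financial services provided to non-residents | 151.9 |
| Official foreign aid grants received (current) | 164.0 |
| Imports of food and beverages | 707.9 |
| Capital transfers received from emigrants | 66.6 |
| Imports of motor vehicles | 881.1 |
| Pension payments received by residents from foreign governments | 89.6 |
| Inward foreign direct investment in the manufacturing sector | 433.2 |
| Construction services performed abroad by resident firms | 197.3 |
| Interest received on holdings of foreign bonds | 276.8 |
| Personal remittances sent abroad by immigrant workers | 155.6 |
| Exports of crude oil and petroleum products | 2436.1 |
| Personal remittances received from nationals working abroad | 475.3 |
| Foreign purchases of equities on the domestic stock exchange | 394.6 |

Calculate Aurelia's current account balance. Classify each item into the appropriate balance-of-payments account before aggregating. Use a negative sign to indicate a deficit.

Goods: -881.1 + 2436.1 - 707.9 = 847.1
Services: 151.9 + 374.9 + 638.2 + 197.3 = 1362.3
Primary income: 230.6 + 276.8 + 342.9 = 850.3
Secondary income: 475.3 + 89.6 + 164.0 - 94.2 - 155.6 = 479.1
Current account = 847.1 + 1362.3 + 850.3 + 479.1 = 3538.8
(Excluded from the current account — capital account: sale of embassy land to a foreign government 66.2, capital transfers received from emigrants 66.6; financial account: inward foreign direct investment in the manufacturing sector 433.2, foreign purchases of equities on the domestic stock exchange 394.6.)

3538.8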